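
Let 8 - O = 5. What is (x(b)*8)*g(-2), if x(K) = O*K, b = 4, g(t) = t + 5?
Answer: 288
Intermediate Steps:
O = 3 (O = 8 - 1*5 = 8 - 5 = 3)
g(t) = 5 + t
x(K) = 3*K
(x(b)*8)*g(-2) = ((3*4)*8)*(5 - 2) = (12*8)*3 = 96*3 = 288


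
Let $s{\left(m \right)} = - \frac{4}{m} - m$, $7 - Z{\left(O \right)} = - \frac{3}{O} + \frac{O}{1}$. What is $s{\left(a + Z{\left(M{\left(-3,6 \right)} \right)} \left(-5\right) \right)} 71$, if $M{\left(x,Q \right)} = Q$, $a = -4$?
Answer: $\frac{38695}{46} \approx 841.2$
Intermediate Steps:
$Z{\left(O \right)} = 7 - O + \frac{3}{O}$ ($Z{\left(O \right)} = 7 - \left(- \frac{3}{O} + \frac{O}{1}\right) = 7 - \left(- \frac{3}{O} + O 1\right) = 7 - \left(- \frac{3}{O} + O\right) = 7 - \left(O - \frac{3}{O}\right) = 7 - O + \frac{3}{O}$)
$s{\left(m \right)} = - m - \frac{4}{m}$
$s{\left(a + Z{\left(M{\left(-3,6 \right)} \right)} \left(-5\right) \right)} 71 = \left(- (-4 + \left(7 - 6 + \frac{3}{6}\right) \left(-5\right)) - \frac{4}{-4 + \left(7 - 6 + \frac{3}{6}\right) \left(-5\right)}\right) 71 = \left(- (-4 + \left(7 - 6 + 3 \cdot \frac{1}{6}\right) \left(-5\right)) - \frac{4}{-4 + \left(7 - 6 + 3 \cdot \frac{1}{6}\right) \left(-5\right)}\right) 71 = \left(- (-4 + \left(7 - 6 + \frac{1}{2}\right) \left(-5\right)) - \frac{4}{-4 + \left(7 - 6 + \frac{1}{2}\right) \left(-5\right)}\right) 71 = \left(- (-4 + \frac{3}{2} \left(-5\right)) - \frac{4}{-4 + \frac{3}{2} \left(-5\right)}\right) 71 = \left(- (-4 - \frac{15}{2}) - \frac{4}{-4 - \frac{15}{2}}\right) 71 = \left(\left(-1\right) \left(- \frac{23}{2}\right) - \frac{4}{- \frac{23}{2}}\right) 71 = \left(\frac{23}{2} - - \frac{8}{23}\right) 71 = \left(\frac{23}{2} + \frac{8}{23}\right) 71 = \frac{545}{46} \cdot 71 = \frac{38695}{46}$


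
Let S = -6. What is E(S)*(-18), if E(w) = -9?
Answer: 162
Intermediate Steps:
E(S)*(-18) = -9*(-18) = 162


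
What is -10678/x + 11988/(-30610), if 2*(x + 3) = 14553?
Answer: -414048298/222641835 ≈ -1.8597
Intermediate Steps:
x = 14547/2 (x = -3 + (½)*14553 = -3 + 14553/2 = 14547/2 ≈ 7273.5)
-10678/x + 11988/(-30610) = -10678/14547/2 + 11988/(-30610) = -10678*2/14547 + 11988*(-1/30610) = -21356/14547 - 5994/15305 = -414048298/222641835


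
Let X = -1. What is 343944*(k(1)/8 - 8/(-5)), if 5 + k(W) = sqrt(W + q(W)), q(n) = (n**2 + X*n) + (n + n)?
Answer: 1676727/5 + 42993*sqrt(3) ≈ 4.0981e+5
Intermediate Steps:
q(n) = n + n**2 (q(n) = (n**2 - n) + (n + n) = (n**2 - n) + 2*n = n + n**2)
k(W) = -5 + sqrt(W + W*(1 + W))
343944*(k(1)/8 - 8/(-5)) = 343944*((-5 + sqrt(1*(2 + 1)))/8 - 8/(-5)) = 343944*((-5 + sqrt(1*3))*(1/8) - 8*(-1/5)) = 343944*((-5 + sqrt(3))*(1/8) + 8/5) = 343944*((-5/8 + sqrt(3)/8) + 8/5) = 343944*(39/40 + sqrt(3)/8) = 1676727/5 + 42993*sqrt(3)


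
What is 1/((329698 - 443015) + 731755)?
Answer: 1/618438 ≈ 1.6170e-6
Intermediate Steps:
1/((329698 - 443015) + 731755) = 1/(-113317 + 731755) = 1/618438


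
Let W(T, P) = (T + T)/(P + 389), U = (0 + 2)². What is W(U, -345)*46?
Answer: 92/11 ≈ 8.3636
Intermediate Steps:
U = 4 (U = 2² = 4)
W(T, P) = 2*T/(389 + P) (W(T, P) = (2*T)/(389 + P) = 2*T/(389 + P))
W(U, -345)*46 = (2*4/(389 - 345))*46 = (2*4/44)*46 = (2*4*(1/44))*46 = (2/11)*46 = 92/11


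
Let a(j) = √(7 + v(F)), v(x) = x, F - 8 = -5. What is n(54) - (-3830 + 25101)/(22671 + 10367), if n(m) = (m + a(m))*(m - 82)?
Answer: -49974727/33038 - 28*√10 ≈ -1601.2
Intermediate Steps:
F = 3 (F = 8 - 5 = 3)
a(j) = √10 (a(j) = √(7 + 3) = √10)
n(m) = (-82 + m)*(m + √10) (n(m) = (m + √10)*(m - 82) = (m + √10)*(-82 + m) = (-82 + m)*(m + √10))
n(54) - (-3830 + 25101)/(22671 + 10367) = (54² - 82*54 - 82*√10 + 54*√10) - (-3830 + 25101)/(22671 + 10367) = (2916 - 4428 - 82*√10 + 54*√10) - 21271/33038 = (-1512 - 28*√10) - 21271/33038 = -49974727/33038 - 28*√10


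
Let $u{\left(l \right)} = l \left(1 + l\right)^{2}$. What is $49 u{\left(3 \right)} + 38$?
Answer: $2390$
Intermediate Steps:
$49 u{\left(3 \right)} + 38 = 49 \cdot 3 \left(1 + 3\right)^{2} + 38 = 49 \cdot 3 \cdot 4^{2} + 38 = 49 \cdot 3 \cdot 16 + 38 = 49 \cdot 48 + 38 = 2352 + 38 = 2390$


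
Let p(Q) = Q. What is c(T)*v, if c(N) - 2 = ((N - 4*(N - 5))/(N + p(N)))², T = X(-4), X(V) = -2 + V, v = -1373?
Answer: -594509/36 ≈ -16514.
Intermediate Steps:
T = -6 (T = -2 - 4 = -6)
c(N) = 2 + (20 - 3*N)²/(4*N²) (c(N) = 2 + ((N - 4*(N - 5))/(N + N))² = 2 + ((N - 4*(-5 + N))/((2*N)))² = 2 + ((N + (20 - 4*N))*(1/(2*N)))² = 2 + ((20 - 3*N)*(1/(2*N)))² = 2 + ((20 - 3*N)/(2*N))² = 2 + (20 - 3*N)²/(4*N²))
c(T)*v = (17/4 - 30/(-6) + 100/(-6)²)*(-1373) = (17/4 - 30*(-⅙) + 100*(1/36))*(-1373) = (17/4 + 5 + 25/9)*(-1373) = (433/36)*(-1373) = -594509/36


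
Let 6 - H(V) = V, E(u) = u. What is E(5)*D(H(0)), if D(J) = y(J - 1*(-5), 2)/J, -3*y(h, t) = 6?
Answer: -5/3 ≈ -1.6667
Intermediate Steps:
y(h, t) = -2 (y(h, t) = -⅓*6 = -2)
H(V) = 6 - V
D(J) = -2/J
E(5)*D(H(0)) = 5*(-2/(6 - 1*0)) = 5*(-2/(6 + 0)) = 5*(-2/6) = 5*(-2*⅙) = 5*(-⅓) = -5/3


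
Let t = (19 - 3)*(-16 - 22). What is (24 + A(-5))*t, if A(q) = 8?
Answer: -19456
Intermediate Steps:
t = -608 (t = 16*(-38) = -608)
(24 + A(-5))*t = (24 + 8)*(-608) = 32*(-608) = -19456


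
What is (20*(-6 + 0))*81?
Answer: -9720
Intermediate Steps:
(20*(-6 + 0))*81 = (20*(-6))*81 = -120*81 = -9720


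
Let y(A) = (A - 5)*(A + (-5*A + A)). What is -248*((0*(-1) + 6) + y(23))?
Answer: 306528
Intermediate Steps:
y(A) = -3*A*(-5 + A) (y(A) = (-5 + A)*(A - 4*A) = (-5 + A)*(-3*A) = -3*A*(-5 + A))
-248*((0*(-1) + 6) + y(23)) = -248*((0*(-1) + 6) + 3*23*(5 - 1*23)) = -248*((0 + 6) + 3*23*(5 - 23)) = -248*(6 + 3*23*(-18)) = -248*(6 - 1242) = -248*(-1236) = 306528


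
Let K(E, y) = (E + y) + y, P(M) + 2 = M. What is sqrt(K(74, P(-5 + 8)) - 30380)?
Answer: 4*I*sqrt(1894) ≈ 174.08*I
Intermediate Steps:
P(M) = -2 + M
K(E, y) = E + 2*y
sqrt(K(74, P(-5 + 8)) - 30380) = sqrt((74 + 2*(-2 + (-5 + 8))) - 30380) = sqrt((74 + 2*(-2 + 3)) - 30380) = sqrt((74 + 2*1) - 30380) = sqrt((74 + 2) - 30380) = sqrt(76 - 30380) = sqrt(-30304) = 4*I*sqrt(1894)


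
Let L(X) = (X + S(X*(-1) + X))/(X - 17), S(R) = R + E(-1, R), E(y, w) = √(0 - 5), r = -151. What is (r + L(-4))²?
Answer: (3167 + I*√5)²/441 ≈ 22744.0 + 32.116*I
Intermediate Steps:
E(y, w) = I*√5 (E(y, w) = √(-5) = I*√5)
S(R) = R + I*√5
L(X) = (X + I*√5)/(-17 + X) (L(X) = (X + ((X*(-1) + X) + I*√5))/(X - 17) = (X + ((-X + X) + I*√5))/(-17 + X) = (X + (0 + I*√5))/(-17 + X) = (X + I*√5)/(-17 + X))
(r + L(-4))² = (-151 + (-4 + I*√5)/(-17 - 4))² = (-151 + (-4 + I*√5)/(-21))² = (-151 - (-4 + I*√5)/21)² = (-151 + (4/21 - I*√5/21))² = (-3167/21 - I*√5/21)²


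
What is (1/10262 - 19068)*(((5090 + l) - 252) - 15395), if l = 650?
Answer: 1938560299205/10262 ≈ 1.8891e+8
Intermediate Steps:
(1/10262 - 19068)*(((5090 + l) - 252) - 15395) = (1/10262 - 19068)*(((5090 + 650) - 252) - 15395) = (1/10262 - 19068)*((5740 - 252) - 15395) = -195675815*(5488 - 15395)/10262 = -195675815/10262*(-9907) = 1938560299205/10262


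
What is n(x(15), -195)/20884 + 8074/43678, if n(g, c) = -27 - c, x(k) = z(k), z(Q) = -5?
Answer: 21994415/114021419 ≈ 0.19290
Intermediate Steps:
x(k) = -5
n(x(15), -195)/20884 + 8074/43678 = (-27 - 1*(-195))/20884 + 8074/43678 = (-27 + 195)*(1/20884) + 8074*(1/43678) = 168*(1/20884) + 4037/21839 = 42/5221 + 4037/21839 = 21994415/114021419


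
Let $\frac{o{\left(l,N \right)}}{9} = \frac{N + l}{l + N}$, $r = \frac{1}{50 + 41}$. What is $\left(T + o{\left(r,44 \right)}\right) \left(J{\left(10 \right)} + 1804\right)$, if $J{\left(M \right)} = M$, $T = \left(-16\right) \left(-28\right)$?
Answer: $828998$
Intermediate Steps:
$r = \frac{1}{91} \approx 0.010989$
$T = 448$
$o{\left(l,N \right)} = 9$ ($o{\left(l,N \right)} = 9 \frac{N + l}{l + N} = 9 \frac{N + l}{N + l} = 9 \cdot 1 = 9$)
$\left(T + o{\left(r,44 \right)}\right) \left(J{\left(10 \right)} + 1804\right) = \left(448 + 9\right) \left(10 + 1804\right) = 457 \cdot 1814 = 828998$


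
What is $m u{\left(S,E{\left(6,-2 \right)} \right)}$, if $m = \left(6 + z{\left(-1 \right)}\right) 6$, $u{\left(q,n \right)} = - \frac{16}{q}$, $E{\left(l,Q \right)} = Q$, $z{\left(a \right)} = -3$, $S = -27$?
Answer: $\frac{32}{3} \approx 10.667$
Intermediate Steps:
$m = 18$ ($m = \left(6 - 3\right) 6 = 3 \cdot 6 = 18$)
$m u{\left(S,E{\left(6,-2 \right)} \right)} = 18 \left(- \frac{16}{-27}\right) = 18 \left(\left(-16\right) \left(- \frac{1}{27}\right)\right) = 18 \cdot \frac{16}{27} = \frac{32}{3}$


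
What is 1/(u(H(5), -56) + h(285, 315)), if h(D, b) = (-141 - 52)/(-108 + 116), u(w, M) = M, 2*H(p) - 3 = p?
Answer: -8/641 ≈ -0.012480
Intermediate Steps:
H(p) = 3/2 + p/2
h(D, b) = -193/8
1/(u(H(5), -56) + h(285, 315)) = 1/(-56 - 193/8) = 1/(-641/8) = -8/641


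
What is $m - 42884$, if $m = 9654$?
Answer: $-33230$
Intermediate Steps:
$m - 42884 = 9654 - 42884 = -33230$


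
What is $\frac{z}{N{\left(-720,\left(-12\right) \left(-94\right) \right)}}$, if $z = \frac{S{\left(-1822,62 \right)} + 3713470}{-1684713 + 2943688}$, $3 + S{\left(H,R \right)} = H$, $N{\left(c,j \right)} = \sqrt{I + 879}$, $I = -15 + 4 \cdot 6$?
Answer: $\frac{247443 \sqrt{222}}{37265660} \approx 0.098933$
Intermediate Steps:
$I = 9$ ($I = -15 + 24 = 9$)
$N{\left(c,j \right)} = 2 \sqrt{222}$ ($N{\left(c,j \right)} = \sqrt{9 + 879} = \sqrt{888} = 2 \sqrt{222}$)
$S{\left(H,R \right)} = -3 + H$
$z = \frac{742329}{251795}$ ($z = \frac{\left(-3 - 1822\right) + 3713470}{-1684713 + 2943688} = \frac{-1825 + 3713470}{1258975} = 3711645 \cdot \frac{1}{1258975} = \frac{742329}{251795} \approx 2.9481$)
$\frac{z}{N{\left(-720,\left(-12\right) \left(-94\right) \right)}} = \frac{742329}{251795 \cdot 2 \sqrt{222}} = \frac{742329 \frac{\sqrt{222}}{444}}{251795} = \frac{247443 \sqrt{222}}{37265660}$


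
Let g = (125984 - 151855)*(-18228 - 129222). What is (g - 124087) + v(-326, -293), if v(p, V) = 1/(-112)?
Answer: 427230144655/112 ≈ 3.8146e+9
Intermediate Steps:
v(p, V) = -1/112
g = 3814678950 (g = -25871*(-147450) = 3814678950)
(g - 124087) + v(-326, -293) = (3814678950 - 124087) - 1/112 = 3814554863 - 1/112 = 427230144655/112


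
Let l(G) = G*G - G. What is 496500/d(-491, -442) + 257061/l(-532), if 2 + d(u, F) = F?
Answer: -1674659749/1498796 ≈ -1117.3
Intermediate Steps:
l(G) = G² - G
d(u, F) = -2 + F
496500/d(-491, -442) + 257061/l(-532) = 496500/(-2 - 442) + 257061/((-532*(-1 - 532))) = 496500/(-444) + 257061/((-532*(-533))) = 496500*(-1/444) + 257061/283556 = -41375/37 + 257061*(1/283556) = -41375/37 + 36723/40508 = -1674659749/1498796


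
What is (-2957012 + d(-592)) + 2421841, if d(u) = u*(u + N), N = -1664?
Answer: 800381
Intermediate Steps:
d(u) = u*(-1664 + u) (d(u) = u*(u - 1664) = u*(-1664 + u))
(-2957012 + d(-592)) + 2421841 = (-2957012 - 592*(-1664 - 592)) + 2421841 = (-2957012 - 592*(-2256)) + 2421841 = (-2957012 + 1335552) + 2421841 = -1621460 + 2421841 = 800381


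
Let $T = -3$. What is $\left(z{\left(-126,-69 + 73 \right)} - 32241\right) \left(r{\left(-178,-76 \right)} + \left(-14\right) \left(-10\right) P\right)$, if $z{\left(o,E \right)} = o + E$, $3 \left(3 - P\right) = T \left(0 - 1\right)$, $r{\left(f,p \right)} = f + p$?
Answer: $-841438$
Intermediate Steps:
$P = 2$ ($P = 3 - \frac{\left(-3\right) \left(0 - 1\right)}{3} = 3 - \frac{\left(-3\right) \left(-1\right)}{3} = 3 - 1 = 2$)
$z{\left(o,E \right)} = E + o$
$\left(z{\left(-126,-69 + 73 \right)} - 32241\right) \left(r{\left(-178,-76 \right)} + \left(-14\right) \left(-10\right) P\right) = \left(\left(\left(-69 + 73\right) - 126\right) - 32241\right) \left(\left(-178 - 76\right) + \left(-14\right) \left(-10\right) 2\right) = \left(\left(4 - 126\right) - 32241\right) \left(-254 + 140 \cdot 2\right) = \left(-122 - 32241\right) \left(-254 + 280\right) = \left(-32363\right) 26 = -841438$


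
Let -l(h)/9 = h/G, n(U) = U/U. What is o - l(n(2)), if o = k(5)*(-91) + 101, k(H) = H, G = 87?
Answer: -10263/29 ≈ -353.90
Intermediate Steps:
n(U) = 1
l(h) = -3*h/29 (l(h) = -9*h/87 = -3*h/29)
o = -354 (o = 5*(-91) + 101 = -455 + 101 = -354)
o - l(n(2)) = -354 - (-3)/29 = -354 - 1*(-3/29) = -354 + 3/29 = -10263/29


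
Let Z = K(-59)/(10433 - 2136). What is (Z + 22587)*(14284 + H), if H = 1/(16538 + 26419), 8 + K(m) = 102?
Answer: 114990945737598637/356414229 ≈ 3.2263e+8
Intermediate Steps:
K(m) = 94 (K(m) = -8 + 102 = 94)
Z = 94/8297 (Z = 94/(10433 - 2136) = 94/8297 ≈ 0.011329)
H = 1/42957 ≈ 2.3279e-5
(Z + 22587)*(14284 + H) = (94/8297 + 22587)*(14284 + 1/42957) = (187404433/8297)*(613597789/42957) = 114990945737598637/356414229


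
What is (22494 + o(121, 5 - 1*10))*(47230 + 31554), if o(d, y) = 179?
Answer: 1786269632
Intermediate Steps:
(22494 + o(121, 5 - 1*10))*(47230 + 31554) = (22494 + 179)*(47230 + 31554) = 22673*78784 = 1786269632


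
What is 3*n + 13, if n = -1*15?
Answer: -32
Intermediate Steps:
n = -15
3*n + 13 = 3*(-15) + 13 = -45 + 13 = -32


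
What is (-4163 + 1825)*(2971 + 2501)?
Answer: -12793536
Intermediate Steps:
(-4163 + 1825)*(2971 + 2501) = -2338*5472 = -12793536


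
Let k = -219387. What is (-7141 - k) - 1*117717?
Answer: 94529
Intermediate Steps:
(-7141 - k) - 1*117717 = (-7141 - 1*(-219387)) - 1*117717 = (-7141 + 219387) - 117717 = 212246 - 117717 = 94529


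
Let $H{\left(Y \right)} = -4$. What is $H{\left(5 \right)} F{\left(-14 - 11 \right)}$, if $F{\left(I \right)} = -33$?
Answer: $132$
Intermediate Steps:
$H{\left(5 \right)} F{\left(-14 - 11 \right)} = \left(-4\right) \left(-33\right) = 132$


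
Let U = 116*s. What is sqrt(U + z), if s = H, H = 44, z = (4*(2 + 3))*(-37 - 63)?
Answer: 4*sqrt(194) ≈ 55.714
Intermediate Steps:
z = -2000 (z = (4*5)*(-100) = 20*(-100) = -2000)
s = 44
U = 5104 (U = 116*44 = 5104)
sqrt(U + z) = sqrt(5104 - 2000) = sqrt(3104) = 4*sqrt(194)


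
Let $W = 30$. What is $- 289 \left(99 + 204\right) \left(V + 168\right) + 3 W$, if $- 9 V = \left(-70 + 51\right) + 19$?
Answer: $-14711166$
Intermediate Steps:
$V = 0$ ($V = - \frac{\left(-70 + 51\right) + 19}{9} = - \frac{-19 + 19}{9} = \left(- \frac{1}{9}\right) 0 = 0$)
$- 289 \left(99 + 204\right) \left(V + 168\right) + 3 W = - 289 \left(99 + 204\right) \left(0 + 168\right) + 3 \cdot 30 = - 289 \cdot 303 \cdot 168 + 90 = \left(-289\right) 50904 + 90 = -14711256 + 90 = -14711166$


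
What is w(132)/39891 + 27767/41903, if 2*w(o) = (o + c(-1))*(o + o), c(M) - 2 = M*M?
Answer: 618121619/557184191 ≈ 1.1094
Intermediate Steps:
c(M) = 2 + M**2 (c(M) = 2 + M*M = 2 + M**2)
w(o) = o*(3 + o) (w(o) = ((o + (2 + (-1)**2))*(o + o))/2 = ((o + (2 + 1))*(2*o))/2 = ((o + 3)*(2*o))/2 = ((3 + o)*(2*o))/2 = (2*o*(3 + o))/2 = o*(3 + o))
w(132)/39891 + 27767/41903 = (132*(3 + 132))/39891 + 27767/41903 = (132*135)*(1/39891) + 27767*(1/41903) = 17820*(1/39891) + 27767/41903 = 5940/13297 + 27767/41903 = 618121619/557184191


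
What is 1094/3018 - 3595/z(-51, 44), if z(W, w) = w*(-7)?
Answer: 5593331/464772 ≈ 12.035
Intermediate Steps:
z(W, w) = -7*w
1094/3018 - 3595/z(-51, 44) = 1094/3018 - 3595/((-7*44)) = 1094*(1/3018) - 3595/(-308) = 547/1509 - 3595*(-1/308) = 547/1509 + 3595/308 = 5593331/464772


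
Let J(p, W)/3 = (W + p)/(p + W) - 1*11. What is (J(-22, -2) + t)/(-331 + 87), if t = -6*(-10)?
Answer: -15/122 ≈ -0.12295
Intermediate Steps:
t = 60
J(p, W) = -30 (J(p, W) = 3*((W + p)/(p + W) - 1*11) = 3*((W + p)/(W + p) - 11) = 3*(1 - 11) = 3*(-10) = -30)
(J(-22, -2) + t)/(-331 + 87) = (-30 + 60)/(-331 + 87) = 30/(-244) = 30*(-1/244) = -15/122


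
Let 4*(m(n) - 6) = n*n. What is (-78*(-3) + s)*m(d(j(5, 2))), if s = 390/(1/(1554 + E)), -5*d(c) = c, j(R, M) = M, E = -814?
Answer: 43613934/25 ≈ 1.7446e+6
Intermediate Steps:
d(c) = -c/5
m(n) = 6 + n²/4 (m(n) = 6 + (n*n)/4 = 6 + n²/4)
s = 288600 (s = 390/(1/(1554 - 814)) = 390/(1/740) = 390*740 = 288600)
(-78*(-3) + s)*m(d(j(5, 2))) = (-78*(-3) + 288600)*(6 + (-⅕*2)²/4) = (234 + 288600)*(6 + (-⅖)²/4) = 288834*(6 + (¼)*(4/25)) = 288834*(6 + 1/25) = 288834*(151/25) = 43613934/25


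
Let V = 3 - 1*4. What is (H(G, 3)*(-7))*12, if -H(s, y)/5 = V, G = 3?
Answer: -420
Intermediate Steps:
V = -1 (V = 3 - 4 = -1)
H(s, y) = 5 (H(s, y) = -5*(-1) = 5)
(H(G, 3)*(-7))*12 = (5*(-7))*12 = -35*12 = -420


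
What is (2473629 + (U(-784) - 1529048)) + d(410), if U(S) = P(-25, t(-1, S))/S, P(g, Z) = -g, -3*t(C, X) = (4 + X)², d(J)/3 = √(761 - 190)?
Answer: 740551479/784 + 3*√571 ≈ 9.4465e+5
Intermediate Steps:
d(J) = 3*√571 (d(J) = 3*√(761 - 190) = 3*√571)
t(C, X) = -(4 + X)²/3
U(S) = 25/S (U(S) = (-1*(-25))/S = 25/S)
(2473629 + (U(-784) - 1529048)) + d(410) = (2473629 + (25/(-784) - 1529048)) + 3*√571 = (2473629 + (25*(-1/784) - 1529048)) + 3*√571 = (2473629 + (-25/784 - 1529048)) + 3*√571 = (2473629 - 1198773657/784) + 3*√571 = 740551479/784 + 3*√571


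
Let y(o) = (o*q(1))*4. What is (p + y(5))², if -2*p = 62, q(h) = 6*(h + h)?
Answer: 43681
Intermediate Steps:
q(h) = 12*h (q(h) = 6*(2*h) = 12*h)
p = -31 (p = -½*62 = -31)
y(o) = 48*o (y(o) = (o*(12*1))*4 = (o*12)*4 = (12*o)*4 = 48*o)
(p + y(5))² = (-31 + 48*5)² = (-31 + 240)² = 209² = 43681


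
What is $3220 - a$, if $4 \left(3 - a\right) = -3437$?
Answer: $\frac{9431}{4} \approx 2357.8$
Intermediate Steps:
$a = \frac{3449}{4}$ ($a = 3 - - \frac{3437}{4} = 3 + \frac{3437}{4} = \frac{3449}{4} \approx 862.25$)
$3220 - a = 3220 - \frac{3449}{4} = \frac{9431}{4}$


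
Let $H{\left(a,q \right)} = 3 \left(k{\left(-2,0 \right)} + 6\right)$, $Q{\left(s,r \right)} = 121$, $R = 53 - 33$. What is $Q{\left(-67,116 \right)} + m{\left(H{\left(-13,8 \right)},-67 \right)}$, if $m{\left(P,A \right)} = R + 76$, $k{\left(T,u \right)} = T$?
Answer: $217$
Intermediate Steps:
$R = 20$
$H{\left(a,q \right)} = 12$ ($H{\left(a,q \right)} = 3 \left(-2 + 6\right) = 3 \cdot 4 = 12$)
$m{\left(P,A \right)} = 96$ ($m{\left(P,A \right)} = 20 + 76 = 96$)
$Q{\left(-67,116 \right)} + m{\left(H{\left(-13,8 \right)},-67 \right)} = 121 + 96 = 217$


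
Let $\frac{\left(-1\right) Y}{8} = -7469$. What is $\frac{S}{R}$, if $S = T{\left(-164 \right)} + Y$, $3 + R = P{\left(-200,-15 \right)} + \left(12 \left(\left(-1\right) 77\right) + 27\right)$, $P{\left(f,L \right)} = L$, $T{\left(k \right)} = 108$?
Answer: $- \frac{11972}{183} \approx -65.421$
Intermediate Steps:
$Y = 59752$ ($Y = \left(-8\right) \left(-7469\right) = 59752$)
$R = -915$ ($R = -3 + \left(-15 + \left(12 \left(\left(-1\right) 77\right) + 27\right)\right) = -3 + \left(-15 + \left(12 \left(-77\right) + 27\right)\right) = -3 + \left(-15 + \left(-924 + 27\right)\right) = -3 - 912 = -915$)
$S = 59860$ ($S = 108 + 59752 = 59860$)
$\frac{S}{R} = \frac{59860}{-915} = 59860 \left(- \frac{1}{915}\right) = - \frac{11972}{183}$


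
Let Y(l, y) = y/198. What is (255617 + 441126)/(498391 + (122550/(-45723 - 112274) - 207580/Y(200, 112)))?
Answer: 31452372506/5932491157 ≈ 5.3017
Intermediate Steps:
Y(l, y) = y/198 (Y(l, y) = y*(1/198) = y/198)
(255617 + 441126)/(498391 + (122550/(-45723 - 112274) - 207580/Y(200, 112))) = (255617 + 441126)/(498391 + (122550/(-45723 - 112274) - 207580/((1/198)*112))) = 696743/(498391 + (122550/(-157997) - 207580/56/99)) = 696743/(498391 + (122550*(-1/157997) - 207580*99/56)) = 696743/(498391 + (-122550/157997 - 5137605/14)) = 696743/(498391 - 16565875365/45142) = 696743/(5932491157/45142) = 696743*(45142/5932491157) = 31452372506/5932491157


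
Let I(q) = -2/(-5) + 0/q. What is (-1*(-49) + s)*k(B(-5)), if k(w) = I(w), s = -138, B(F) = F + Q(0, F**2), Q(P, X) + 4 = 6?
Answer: -178/5 ≈ -35.600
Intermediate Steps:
Q(P, X) = 2 (Q(P, X) = -4 + 6 = 2)
I(q) = 2/5 (I(q) = -2*(-1/5) + 0 = 2/5 + 0 = 2/5)
B(F) = 2 + F (B(F) = F + 2 = 2 + F)
k(w) = 2/5
(-1*(-49) + s)*k(B(-5)) = (-1*(-49) - 138)*(2/5) = (49 - 138)*(2/5) = -89*2/5 = -178/5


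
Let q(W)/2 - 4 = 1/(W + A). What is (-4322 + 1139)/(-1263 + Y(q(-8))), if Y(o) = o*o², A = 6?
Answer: 3183/920 ≈ 3.4598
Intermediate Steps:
q(W) = 8 + 2/(6 + W) (q(W) = 8 + 2/(W + 6) = 8 + 2/(6 + W))
Y(o) = o³
(-4322 + 1139)/(-1263 + Y(q(-8))) = (-4322 + 1139)/(-1263 + (2*(25 + 4*(-8))/(6 - 8))³) = -3183/(-1263 + (2*(25 - 32)/(-2))³) = -3183/(-1263 + (2*(-½)*(-7))³) = -3183/(-1263 + 7³) = -3183/(-1263 + 343) = -3183/(-920) = -3183*(-1/920) = 3183/920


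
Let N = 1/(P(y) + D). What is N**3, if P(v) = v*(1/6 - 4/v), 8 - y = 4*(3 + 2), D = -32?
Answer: -1/54872 ≈ -1.8224e-5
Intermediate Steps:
y = -12 (y = 8 - 4*(3 + 2) = 8 - 4*5 = 8 - 1*20 = 8 - 20 = -12)
P(v) = v*(1/6 - 4/v) (P(v) = v*(1*(1/6) - 4/v) = v*(1/6 - 4/v))
N = -1/38 (N = 1/((-4 + (1/6)*(-12)) - 32) = 1/((-4 - 2) - 32) = 1/(-6 - 32) = 1/(-38) = -1/38 ≈ -0.026316)
N**3 = (-1/38)**3 = -1/54872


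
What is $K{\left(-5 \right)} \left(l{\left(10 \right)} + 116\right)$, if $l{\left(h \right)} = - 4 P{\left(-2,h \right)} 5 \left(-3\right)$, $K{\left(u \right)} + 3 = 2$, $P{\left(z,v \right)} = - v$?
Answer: $484$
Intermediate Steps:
$K{\left(u \right)} = -1$ ($K{\left(u \right)} = -3 + 2 = -1$)
$l{\left(h \right)} = - 60 h$ ($l{\left(h \right)} = - 4 \left(- h\right) 5 \left(-3\right) = 4 h 5 \left(-3\right) = 20 h \left(-3\right) = - 60 h$)
$K{\left(-5 \right)} \left(l{\left(10 \right)} + 116\right) = - (\left(-60\right) 10 + 116) = - (-600 + 116) = \left(-1\right) \left(-484\right) = 484$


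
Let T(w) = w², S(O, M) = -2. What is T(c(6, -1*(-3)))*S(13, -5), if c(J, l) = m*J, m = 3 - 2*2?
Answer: -72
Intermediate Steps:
m = -1 (m = 3 - 4 = -1)
c(J, l) = -J
T(c(6, -1*(-3)))*S(13, -5) = (-1*6)²*(-2) = (-6)²*(-2) = 36*(-2) = -72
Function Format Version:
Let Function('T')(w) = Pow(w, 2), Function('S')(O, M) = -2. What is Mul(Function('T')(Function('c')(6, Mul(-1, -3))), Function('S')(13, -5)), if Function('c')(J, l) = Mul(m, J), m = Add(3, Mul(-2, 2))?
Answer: -72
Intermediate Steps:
m = -1 (m = Add(3, -4) = -1)
Function('c')(J, l) = Mul(-1, J)
Mul(Function('T')(Function('c')(6, Mul(-1, -3))), Function('S')(13, -5)) = Mul(Pow(Mul(-1, 6), 2), -2) = Mul(Pow(-6, 2), -2) = Mul(36, -2) = -72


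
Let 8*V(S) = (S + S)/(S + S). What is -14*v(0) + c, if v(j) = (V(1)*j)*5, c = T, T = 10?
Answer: 10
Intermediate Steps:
c = 10
V(S) = ⅛ (V(S) = ((S + S)/(S + S))/8 = ((2*S)/((2*S)))/8 = ((2*S)*(1/(2*S)))/8 = (⅛)*1 = ⅛)
v(j) = 5*j/8 (v(j) = (j/8)*5 = 5*j/8)
-14*v(0) + c = -35*0/4 + 10 = -14*0 + 10 = 0 + 10 = 10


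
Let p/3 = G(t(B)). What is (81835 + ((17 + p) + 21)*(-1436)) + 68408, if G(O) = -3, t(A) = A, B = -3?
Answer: 108599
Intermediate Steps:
p = -9 (p = 3*(-3) = -9)
(81835 + ((17 + p) + 21)*(-1436)) + 68408 = (81835 + ((17 - 9) + 21)*(-1436)) + 68408 = (81835 + (8 + 21)*(-1436)) + 68408 = (81835 + 29*(-1436)) + 68408 = (81835 - 41644) + 68408 = 40191 + 68408 = 108599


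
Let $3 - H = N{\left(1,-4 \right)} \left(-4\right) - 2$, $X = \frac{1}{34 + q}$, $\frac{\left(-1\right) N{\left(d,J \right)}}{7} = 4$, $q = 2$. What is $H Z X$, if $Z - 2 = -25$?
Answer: $\frac{2461}{36} \approx 68.361$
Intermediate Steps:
$N{\left(d,J \right)} = -28$ ($N{\left(d,J \right)} = \left(-7\right) 4 = -28$)
$Z = -23$ ($Z = 2 - 25 = -23$)
$X = \frac{1}{36}$ ($X = \frac{1}{34 + 2} = \frac{1}{36} \approx 0.027778$)
$H = -107$ ($H = 3 - \left(\left(-28\right) \left(-4\right) - 2\right) = 3 - \left(112 - 2\right) = 3 - 110 = -107$)
$H Z X = \left(-107\right) \left(-23\right) \frac{1}{36} = 2461 \cdot \frac{1}{36} = \frac{2461}{36}$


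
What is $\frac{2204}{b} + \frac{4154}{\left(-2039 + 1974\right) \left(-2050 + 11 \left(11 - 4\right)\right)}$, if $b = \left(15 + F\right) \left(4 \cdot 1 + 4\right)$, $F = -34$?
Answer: $- \frac{3710797}{256490} \approx -14.468$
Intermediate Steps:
$b = -152$ ($b = \left(15 - 34\right) \left(4 \cdot 1 + 4\right) = - 19 \left(4 + 4\right) = \left(-19\right) 8 = -152$)
$\frac{2204}{b} + \frac{4154}{\left(-2039 + 1974\right) \left(-2050 + 11 \left(11 - 4\right)\right)} = \frac{2204}{-152} + \frac{4154}{\left(-2039 + 1974\right) \left(-2050 + 11 \left(11 - 4\right)\right)} = 2204 \left(- \frac{1}{152}\right) + \frac{4154}{\left(-65\right) \left(-2050 + 11 \cdot 7\right)} = - \frac{29}{2} + \frac{4154}{\left(-65\right) \left(-2050 + 77\right)} = - \frac{29}{2} + \frac{4154}{\left(-65\right) \left(-1973\right)} = - \frac{29}{2} + \frac{4154}{128245} = - \frac{3710797}{256490}$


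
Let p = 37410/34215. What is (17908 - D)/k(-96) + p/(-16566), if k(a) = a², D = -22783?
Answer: 256261617347/58040902656 ≈ 4.4152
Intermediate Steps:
p = 2494/2281 (p = 37410*(1/34215) = 2494/2281 ≈ 1.0934)
(17908 - D)/k(-96) + p/(-16566) = (17908 - 1*(-22783))/((-96)²) + (2494/2281)/(-16566) = (17908 + 22783)/9216 + (2494/2281)*(-1/16566) = 40691*(1/9216) - 1247/18893523 = 40691/9216 - 1247/18893523 = 256261617347/58040902656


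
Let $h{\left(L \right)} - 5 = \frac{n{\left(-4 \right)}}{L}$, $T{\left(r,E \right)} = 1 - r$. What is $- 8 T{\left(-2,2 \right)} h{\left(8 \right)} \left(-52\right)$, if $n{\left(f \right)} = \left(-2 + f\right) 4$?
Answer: $2496$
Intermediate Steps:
$n{\left(f \right)} = -8 + 4 f$
$h{\left(L \right)} = 5 - \frac{24}{L}$ ($h{\left(L \right)} = 5 + \frac{-8 + 4 \left(-4\right)}{L} = 5 + \frac{-8 - 16}{L} = 5 - \frac{24}{L}$)
$- 8 T{\left(-2,2 \right)} h{\left(8 \right)} \left(-52\right) = - 8 \left(1 - -2\right) \left(5 - \frac{24}{8}\right) \left(-52\right) = - 8 \left(1 + 2\right) \left(5 - 3\right) \left(-52\right) = \left(-8\right) 3 \left(5 - 3\right) \left(-52\right) = \left(-24\right) 2 \left(-52\right) = \left(-48\right) \left(-52\right) = 2496$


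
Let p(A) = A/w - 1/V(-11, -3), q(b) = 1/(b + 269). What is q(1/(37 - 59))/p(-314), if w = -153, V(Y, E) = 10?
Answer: 33660/17674079 ≈ 0.0019045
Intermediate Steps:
q(b) = 1/(269 + b)
p(A) = -⅒ - A/153 (p(A) = A/(-153) - 1/10 = A*(-1/153) - 1*⅒ = -A/153 - ⅒ = -⅒ - A/153)
q(1/(37 - 59))/p(-314) = 1/((269 + 1/(37 - 59))*(-⅒ - 1/153*(-314))) = 1/((269 + 1/(-22))*(-⅒ + 314/153)) = 1/((269 - 1/22)*(2987/1530)) = (1530/2987)/(5917/22) = (22/5917)*(1530/2987) = 33660/17674079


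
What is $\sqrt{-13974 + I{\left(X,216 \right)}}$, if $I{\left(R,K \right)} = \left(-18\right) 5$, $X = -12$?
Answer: $4 i \sqrt{879} \approx 118.59 i$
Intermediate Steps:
$I{\left(R,K \right)} = -90$
$\sqrt{-13974 + I{\left(X,216 \right)}} = \sqrt{-13974 - 90} = \sqrt{-14064} = 4 i \sqrt{879}$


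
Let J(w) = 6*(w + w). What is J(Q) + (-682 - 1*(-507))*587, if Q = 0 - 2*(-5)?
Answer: -102605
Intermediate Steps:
Q = 10 (Q = 0 + 10 = 10)
J(w) = 12*w (J(w) = 6*(2*w) = 12*w)
J(Q) + (-682 - 1*(-507))*587 = 12*10 + (-682 - 1*(-507))*587 = 120 + (-682 + 507)*587 = 120 - 175*587 = 120 - 102725 = -102605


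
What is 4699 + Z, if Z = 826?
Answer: 5525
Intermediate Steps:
4699 + Z = 4699 + 826 = 5525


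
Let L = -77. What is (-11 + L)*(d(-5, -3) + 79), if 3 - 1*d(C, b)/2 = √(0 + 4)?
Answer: -7128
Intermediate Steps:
d(C, b) = 2 (d(C, b) = 6 - 2*√(0 + 4) = 6 - 2*√4 = 6 - 2*2 = 6 - 4 = 2)
(-11 + L)*(d(-5, -3) + 79) = (-11 - 77)*(2 + 79) = -88*81 = -7128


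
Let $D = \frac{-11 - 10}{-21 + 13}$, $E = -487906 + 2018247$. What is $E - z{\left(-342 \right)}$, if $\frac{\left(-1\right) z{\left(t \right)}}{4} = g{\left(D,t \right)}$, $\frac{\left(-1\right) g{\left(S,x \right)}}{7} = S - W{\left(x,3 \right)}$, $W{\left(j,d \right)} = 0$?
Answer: $\frac{3060535}{2} \approx 1.5303 \cdot 10^{6}$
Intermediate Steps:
$E = 1530341$
$D = \frac{21}{8}$ ($D = - \frac{21}{-8} = \left(-21\right) \left(- \frac{1}{8}\right) = \frac{21}{8} \approx 2.625$)
$g{\left(S,x \right)} = - 7 S$ ($g{\left(S,x \right)} = - 7 \left(S - 0\right) = - 7 \left(S + 0\right) = - 7 S$)
$z{\left(t \right)} = \frac{147}{2}$ ($z{\left(t \right)} = - 4 \left(\left(-7\right) \frac{21}{8}\right) = \left(-4\right) \left(- \frac{147}{8}\right) = \frac{147}{2}$)
$E - z{\left(-342 \right)} = 1530341 - \frac{147}{2} = \frac{3060535}{2}$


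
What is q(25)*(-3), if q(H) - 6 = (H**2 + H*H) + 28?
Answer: -3852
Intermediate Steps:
q(H) = 34 + 2*H**2 (q(H) = 6 + ((H**2 + H*H) + 28) = 6 + ((H**2 + H**2) + 28) = 6 + (2*H**2 + 28) = 6 + (28 + 2*H**2) = 34 + 2*H**2)
q(25)*(-3) = (34 + 2*25**2)*(-3) = (34 + 2*625)*(-3) = (34 + 1250)*(-3) = 1284*(-3) = -3852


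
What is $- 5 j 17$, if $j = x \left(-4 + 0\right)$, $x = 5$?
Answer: $1700$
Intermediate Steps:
$j = -20$ ($j = 5 \left(-4 + 0\right) = 5 \left(-4\right) = -20$)
$- 5 j 17 = \left(-5\right) \left(-20\right) 17 = 100 \cdot 17 = 1700$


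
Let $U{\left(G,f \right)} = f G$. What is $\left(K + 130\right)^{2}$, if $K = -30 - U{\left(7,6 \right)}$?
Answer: $3364$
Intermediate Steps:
$U{\left(G,f \right)} = G f$
$K = -72$ ($K = -30 - 7 \cdot 6 = -30 - 42 = -72$)
$\left(K + 130\right)^{2} = \left(-72 + 130\right)^{2} = 58^{2} = 3364$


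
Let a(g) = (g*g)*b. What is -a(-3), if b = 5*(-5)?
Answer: 225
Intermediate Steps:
b = -25
a(g) = -25*g² (a(g) = (g*g)*(-25) = g²*(-25) = -25*g²)
-a(-3) = -(-25)*(-3)² = -(-25)*9 = -1*(-225) = 225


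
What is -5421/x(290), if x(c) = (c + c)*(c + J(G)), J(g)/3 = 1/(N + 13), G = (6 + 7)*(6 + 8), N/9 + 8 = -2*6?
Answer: -905307/28087660 ≈ -0.032232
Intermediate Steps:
N = -180 (N = -72 + 9*(-2*6) = -72 + 9*(-12) = -72 - 108 = -180)
G = 182 (G = 13*14 = 182)
J(g) = -3/167 (J(g) = 3/(-180 + 13) = 3/(-167) = 3*(-1/167) = -3/167)
x(c) = 2*c*(-3/167 + c) (x(c) = (c + c)*(c - 3/167) = (2*c)*(-3/167 + c) = 2*c*(-3/167 + c))
-5421/x(290) = -5421*167/(580*(-3 + 167*290)) = -5421*167/(580*(-3 + 48430)) = -5421/((2/167)*290*48427) = -5421/28087660/167 = -5421*167/28087660 = -905307/28087660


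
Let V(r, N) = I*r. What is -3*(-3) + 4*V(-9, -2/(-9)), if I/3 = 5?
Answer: -531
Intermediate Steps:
I = 15 (I = 3*5 = 15)
V(r, N) = 15*r
-3*(-3) + 4*V(-9, -2/(-9)) = -3*(-3) + 4*(15*(-9)) = 9 + 4*(-135) = 9 - 540 = -531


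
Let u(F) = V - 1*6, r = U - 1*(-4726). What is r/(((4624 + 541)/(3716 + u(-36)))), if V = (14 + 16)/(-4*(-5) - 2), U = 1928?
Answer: 4939486/1033 ≈ 4781.7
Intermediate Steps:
r = 6654 (r = 1928 - 1*(-4726) = 1928 + 4726 = 6654)
V = 5/3 (V = 30/(20 - 2) = 30/18 = 30*(1/18) = 5/3 ≈ 1.6667)
u(F) = -13/3 (u(F) = 5/3 - 1*6 = 5/3 - 6 = -13/3)
r/(((4624 + 541)/(3716 + u(-36)))) = 6654/(((4624 + 541)/(3716 - 13/3))) = 6654/((5165/(11135/3))) = 6654/((5165*(3/11135))) = 6654/(3099/2227) = 6654*(2227/3099) = 4939486/1033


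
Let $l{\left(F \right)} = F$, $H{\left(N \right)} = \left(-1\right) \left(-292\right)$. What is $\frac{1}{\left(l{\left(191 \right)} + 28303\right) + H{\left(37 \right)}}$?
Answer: $\frac{1}{28786} \approx 3.4739 \cdot 10^{-5}$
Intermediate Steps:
$H{\left(N \right)} = 292$
$\frac{1}{\left(l{\left(191 \right)} + 28303\right) + H{\left(37 \right)}} = \frac{1}{\left(191 + 28303\right) + 292} = \frac{1}{28494 + 292} = \frac{1}{28786}$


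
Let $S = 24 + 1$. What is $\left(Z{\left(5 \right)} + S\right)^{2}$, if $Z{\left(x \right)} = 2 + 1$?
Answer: $784$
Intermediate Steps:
$Z{\left(x \right)} = 3$
$S = 25$
$\left(Z{\left(5 \right)} + S\right)^{2} = \left(3 + 25\right)^{2} = 28^{2} = 784$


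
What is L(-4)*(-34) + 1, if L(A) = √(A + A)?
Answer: 1 - 68*I*√2 ≈ 1.0 - 96.167*I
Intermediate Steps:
L(A) = √2*√A (L(A) = √(2*A) = √2*√A)
L(-4)*(-34) + 1 = (√2*√(-4))*(-34) + 1 = (√2*(2*I))*(-34) + 1 = (2*I*√2)*(-34) + 1 = -68*I*√2 + 1 = 1 - 68*I*√2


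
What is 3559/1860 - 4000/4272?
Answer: 53917/55180 ≈ 0.97711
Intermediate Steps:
3559/1860 - 4000/4272 = 3559*(1/1860) - 4000*1/4272 = 3559/1860 - 250/267 = 53917/55180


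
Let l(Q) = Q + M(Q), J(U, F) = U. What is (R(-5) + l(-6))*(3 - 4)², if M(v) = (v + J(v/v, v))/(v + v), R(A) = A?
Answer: -127/12 ≈ -10.583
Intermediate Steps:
M(v) = (1 + v)/(2*v) (M(v) = (v + v/v)/(v + v) = (v + 1)/((2*v)) = (1 + v)*(1/(2*v)) = (1 + v)/(2*v))
l(Q) = Q + (1 + Q)/(2*Q)
(R(-5) + l(-6))*(3 - 4)² = (-5 + (½ - 6 + (½)/(-6)))*(3 - 4)² = (-5 + (½ - 6 + (½)*(-⅙)))*(-1)² = (-5 + (½ - 6 - 1/12))*1 = (-5 - 67/12)*1 = -127/12*1 = -127/12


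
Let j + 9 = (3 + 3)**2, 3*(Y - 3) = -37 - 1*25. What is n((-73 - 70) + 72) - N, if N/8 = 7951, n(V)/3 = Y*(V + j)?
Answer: -61276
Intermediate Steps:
Y = -53/3 (Y = 3 + (-37 - 1*25)/3 = 3 + (-37 - 25)/3 = 3 + (1/3)*(-62) = 3 - 62/3 = -53/3 ≈ -17.667)
j = 27 (j = -9 + (3 + 3)**2 = -9 + 6**2 = -9 + 36 = 27)
n(V) = -1431 - 53*V (n(V) = 3*(-53*(V + 27)/3) = 3*(-53*(27 + V)/3) = 3*(-477 - 53*V/3) = -1431 - 53*V)
N = 63608 (N = 8*7951 = 63608)
n((-73 - 70) + 72) - N = (-1431 - 53*((-73 - 70) + 72)) - 1*63608 = (-1431 - 53*(-143 + 72)) - 63608 = (-1431 - 53*(-71)) - 63608 = (-1431 + 3763) - 63608 = 2332 - 63608 = -61276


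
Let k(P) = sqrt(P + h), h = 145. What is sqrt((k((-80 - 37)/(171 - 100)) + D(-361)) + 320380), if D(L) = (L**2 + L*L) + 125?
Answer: sqrt(2929562027 + 71*sqrt(722638))/71 ≈ 762.34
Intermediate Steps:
D(L) = 125 + 2*L**2 (D(L) = (L**2 + L**2) + 125 = 2*L**2 + 125 = 125 + 2*L**2)
k(P) = sqrt(145 + P) (k(P) = sqrt(P + 145) = sqrt(145 + P))
sqrt((k((-80 - 37)/(171 - 100)) + D(-361)) + 320380) = sqrt((sqrt(145 + (-80 - 37)/(171 - 100)) + (125 + 2*(-361)**2)) + 320380) = sqrt((sqrt(145 - 117/71) + (125 + 2*130321)) + 320380) = sqrt((sqrt(145 - 117*1/71) + (125 + 260642)) + 320380) = sqrt((sqrt(145 - 117/71) + 260767) + 320380) = sqrt((sqrt(10178/71) + 260767) + 320380) = sqrt((sqrt(722638)/71 + 260767) + 320380) = sqrt((260767 + sqrt(722638)/71) + 320380) = sqrt(581147 + sqrt(722638)/71)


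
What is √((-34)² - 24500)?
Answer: 4*I*√1459 ≈ 152.79*I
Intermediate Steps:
√((-34)² - 24500) = √(1156 - 24500) = √(-23344) = 4*I*√1459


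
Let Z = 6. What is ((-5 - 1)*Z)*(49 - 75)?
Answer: 936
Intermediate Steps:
((-5 - 1)*Z)*(49 - 75) = ((-5 - 1)*6)*(49 - 75) = -6*6*(-26) = -36*(-26) = 936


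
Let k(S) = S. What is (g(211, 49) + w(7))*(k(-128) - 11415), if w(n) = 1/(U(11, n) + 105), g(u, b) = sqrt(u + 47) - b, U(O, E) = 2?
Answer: 60508406/107 - 11543*sqrt(258) ≈ 3.8009e+5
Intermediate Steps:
g(u, b) = sqrt(47 + u) - b
w(n) = 1/107 (w(n) = 1/(2 + 105) = 1/107)
(g(211, 49) + w(7))*(k(-128) - 11415) = ((sqrt(47 + 211) - 1*49) + 1/107)*(-128 - 11415) = ((sqrt(258) - 49) + 1/107)*(-11543) = ((-49 + sqrt(258)) + 1/107)*(-11543) = (-5242/107 + sqrt(258))*(-11543) = 60508406/107 - 11543*sqrt(258)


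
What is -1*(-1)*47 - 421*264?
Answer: -111097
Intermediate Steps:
-1*(-1)*47 - 421*264 = 1*47 - 111144 = 47 - 111144 = -111097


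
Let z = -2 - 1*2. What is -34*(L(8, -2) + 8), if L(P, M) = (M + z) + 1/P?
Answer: -289/4 ≈ -72.250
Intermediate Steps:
z = -4 (z = -2 - 2 = -4)
L(P, M) = -4 + M + 1/P (L(P, M) = (M - 4) + 1/P = (-4 + M) + 1/P = -4 + M + 1/P)
-34*(L(8, -2) + 8) = -34*((-4 - 2 + 1/8) + 8) = -34*((-4 - 2 + ⅛) + 8) = -34*(-47/8 + 8) = -34*17/8 = -289/4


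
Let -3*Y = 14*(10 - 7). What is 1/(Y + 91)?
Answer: 1/77 ≈ 0.012987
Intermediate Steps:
Y = -14 (Y = -14*(10 - 7)/3 = -14*3/3 = -1/3*42 = -14)
1/(Y + 91) = 1/(-14 + 91) = 1/77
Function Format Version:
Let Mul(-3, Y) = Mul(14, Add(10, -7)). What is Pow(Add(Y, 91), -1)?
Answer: Rational(1, 77) ≈ 0.012987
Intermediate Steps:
Y = -14 (Y = Mul(Rational(-1, 3), Mul(14, Add(10, -7))) = Mul(Rational(-1, 3), Mul(14, 3)) = Mul(Rational(-1, 3), 42) = -14)
Pow(Add(Y, 91), -1) = Pow(Add(-14, 91), -1) = Pow(77, -1) = Rational(1, 77)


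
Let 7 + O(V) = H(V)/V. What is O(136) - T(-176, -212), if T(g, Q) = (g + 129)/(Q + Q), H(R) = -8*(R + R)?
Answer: -9799/424 ≈ -23.111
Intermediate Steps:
H(R) = -16*R
T(g, Q) = (129 + g)/(2*Q) (T(g, Q) = (129 + g)/((2*Q)) = (129 + g)*(1/(2*Q)) = (129 + g)/(2*Q))
O(V) = -23 (O(V) = -7 + (-16*V)/V = -7 - 16 = -23)
O(136) - T(-176, -212) = -23 - (129 - 176)/(2*(-212)) = -23 - (-1)*(-47)/(2*212) = -23 - 1*47/424 = -23 - 47/424 = -9799/424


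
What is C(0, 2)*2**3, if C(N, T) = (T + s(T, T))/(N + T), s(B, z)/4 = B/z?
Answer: 24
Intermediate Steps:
s(B, z) = 4*B/z (s(B, z) = 4*(B/z) = 4*B/z)
C(N, T) = (4 + T)/(N + T) (C(N, T) = (T + 4*T/T)/(N + T) = (T + 4)/(N + T) = (4 + T)/(N + T))
C(0, 2)*2**3 = ((4 + 2)/(0 + 2))*2**3 = (6/2)*8 = ((1/2)*6)*8 = 3*8 = 24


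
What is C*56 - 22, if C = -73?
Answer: -4110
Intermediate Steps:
C*56 - 22 = -73*56 - 22 = -4088 - 22 = -4110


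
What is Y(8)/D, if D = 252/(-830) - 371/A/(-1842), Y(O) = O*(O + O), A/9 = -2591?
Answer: -2281695125760/5412307313 ≈ -421.58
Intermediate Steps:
A = -23319 (A = 9*(-2591) = -23319)
Y(O) = 2*O² (Y(O) = O*(2*O) = 2*O²)
D = -5412307313/17825743170 (D = 252/(-830) - 371/(-23319)/(-1842) = 252*(-1/830) - 371*(-1/23319)*(-1/1842) = -126/415 + (371/23319)*(-1/1842) = -126/415 - 371/42953598 = -5412307313/17825743170 ≈ -0.30362)
Y(8)/D = (2*8²)/(-5412307313/17825743170) = (2*64)*(-17825743170/5412307313) = 128*(-17825743170/5412307313) = -2281695125760/5412307313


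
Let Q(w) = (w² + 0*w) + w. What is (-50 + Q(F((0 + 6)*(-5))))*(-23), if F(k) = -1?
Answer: 1150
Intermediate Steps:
Q(w) = w + w² (Q(w) = (w² + 0) + w = w² + w = w + w²)
(-50 + Q(F((0 + 6)*(-5))))*(-23) = (-50 - (1 - 1))*(-23) = (-50 - 1*0)*(-23) = (-50 + 0)*(-23) = -50*(-23) = 1150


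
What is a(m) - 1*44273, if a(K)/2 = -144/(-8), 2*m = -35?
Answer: -44237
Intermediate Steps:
m = -35/2 (m = (1/2)*(-35) = -35/2 ≈ -17.500)
a(K) = 36 (a(K) = 2*(-144/(-8)) = 2*(-144*(-1/8)) = 2*18 = 36)
a(m) - 1*44273 = 36 - 1*44273 = 36 - 44273 = -44237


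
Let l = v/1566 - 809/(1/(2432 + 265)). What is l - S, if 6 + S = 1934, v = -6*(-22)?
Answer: -569972039/261 ≈ -2.1838e+6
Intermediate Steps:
v = 132
S = 1928 (S = -6 + 1934 = 1928)
l = -569468831/261 (l = 132/1566 - 809/(1/(2432 + 265)) = 132*(1/1566) - 809/(1/2697) = 22/261 - 809/1/2697 = 22/261 - 809*2697 = 22/261 - 2181873 = -569468831/261 ≈ -2.1819e+6)
l - S = -569468831/261 - 1*1928 = -569468831/261 - 1928 = -569972039/261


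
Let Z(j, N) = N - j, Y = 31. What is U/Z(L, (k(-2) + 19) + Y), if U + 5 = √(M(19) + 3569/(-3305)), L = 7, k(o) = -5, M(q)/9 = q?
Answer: -5/38 + √1856041730/125590 ≈ 0.21146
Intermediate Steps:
M(q) = 9*q
U = -5 + √1856041730/3305 (U = -5 + √(9*19 + 3569/(-3305)) = -5 + √(171 + 3569*(-1/3305)) = -5 + √(171 - 3569/3305) = -5 + √(561586/3305) = -5 + √1856041730/3305 ≈ 8.0353)
U/Z(L, (k(-2) + 19) + Y) = (-5 + √1856041730/3305)/(((-5 + 19) + 31) - 1*7) = (-5 + √1856041730/3305)/((14 + 31) - 7) = (-5 + √1856041730/3305)/(45 - 7) = (-5 + √1856041730/3305)/38 = (-5 + √1856041730/3305)*(1/38) = -5/38 + √1856041730/125590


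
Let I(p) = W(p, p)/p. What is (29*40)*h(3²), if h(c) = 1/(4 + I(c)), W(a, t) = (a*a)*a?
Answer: 232/17 ≈ 13.647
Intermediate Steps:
W(a, t) = a³ (W(a, t) = a²*a = a³)
I(p) = p² (I(p) = p³/p = p²)
h(c) = 1/(4 + c²)
(29*40)*h(3²) = (29*40)/(4 + (3²)²) = 1160/(4 + 9²) = 1160/(4 + 81) = 1160/85 = 1160*(1/85) = 232/17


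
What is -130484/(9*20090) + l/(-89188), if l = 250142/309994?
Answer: -901908392513267/1249747187576580 ≈ -0.72167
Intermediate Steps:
l = 125071/154997 (l = 250142*(1/309994) = 125071/154997 ≈ 0.80692)
-130484/(9*20090) + l/(-89188) = -130484/(9*20090) + (125071/154997)/(-89188) = -130484/180810 + (125071/154997)*(-1/89188) = -130484*1/180810 - 125071/13823872436 = -65242/90405 - 125071/13823872436 = -901908392513267/1249747187576580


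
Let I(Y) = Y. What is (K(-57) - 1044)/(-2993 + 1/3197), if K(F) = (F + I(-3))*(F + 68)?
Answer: 453974/797385 ≈ 0.56933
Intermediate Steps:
K(F) = (-3 + F)*(68 + F) (K(F) = (F - 3)*(F + 68) = (-3 + F)*(68 + F))
(K(-57) - 1044)/(-2993 + 1/3197) = ((-204 + (-57)² + 65*(-57)) - 1044)/(-2993 + 1/3197) = ((-204 + 3249 - 3705) - 1044)/(-2993 + 1/3197) = (-660 - 1044)/(-9568620/3197) = -1704*(-3197/9568620) = 453974/797385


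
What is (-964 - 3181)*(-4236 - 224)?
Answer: 18486700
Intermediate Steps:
(-964 - 3181)*(-4236 - 224) = -4145*(-4460) = 18486700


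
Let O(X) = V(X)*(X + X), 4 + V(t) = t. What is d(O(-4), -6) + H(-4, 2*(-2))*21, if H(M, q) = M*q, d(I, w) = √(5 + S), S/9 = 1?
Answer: 336 + √14 ≈ 339.74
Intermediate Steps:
S = 9 (S = 9*1 = 9)
V(t) = -4 + t
O(X) = 2*X*(-4 + X) (O(X) = (-4 + X)*(X + X) = (-4 + X)*(2*X) = 2*X*(-4 + X))
d(I, w) = √14 (d(I, w) = √(5 + 9) = √14)
d(O(-4), -6) + H(-4, 2*(-2))*21 = √14 - 8*(-2)*21 = √14 - 4*(-4)*21 = √14 + 16*21 = √14 + 336 = 336 + √14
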